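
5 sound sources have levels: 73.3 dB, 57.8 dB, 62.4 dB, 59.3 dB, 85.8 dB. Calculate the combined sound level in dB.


Formula: L_total = 10 * log10( sum(10^(Li/10)) )
  Source 1: 10^(73.3/10) = 21379620.895
  Source 2: 10^(57.8/10) = 602559.5861
  Source 3: 10^(62.4/10) = 1737800.8287
  Source 4: 10^(59.3/10) = 851138.0382
  Source 5: 10^(85.8/10) = 380189396.3206
Sum of linear values = 404760515.6686
L_total = 10 * log10(404760515.6686) = 86.07

86.07 dB


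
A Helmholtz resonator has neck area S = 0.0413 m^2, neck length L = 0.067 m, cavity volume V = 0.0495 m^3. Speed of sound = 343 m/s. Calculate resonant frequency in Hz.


Given values:
  S = 0.0413 m^2, L = 0.067 m, V = 0.0495 m^3, c = 343 m/s
Formula: f = (c / (2*pi)) * sqrt(S / (V * L))
Compute V * L = 0.0495 * 0.067 = 0.0033165
Compute S / (V * L) = 0.0413 / 0.0033165 = 12.4529
Compute sqrt(12.4529) = 3.528867
Compute c / (2*pi) = 343 / 6.283185 = 54.590148
f = 54.590148 * 3.528867 = 192.64

192.64 Hz


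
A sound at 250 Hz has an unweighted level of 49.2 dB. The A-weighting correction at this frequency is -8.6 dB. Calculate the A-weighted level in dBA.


Given values:
  SPL = 49.2 dB
  A-weighting at 250 Hz = -8.6 dB
Formula: L_A = SPL + A_weight
L_A = 49.2 + (-8.6)
L_A = 40.6

40.6 dBA


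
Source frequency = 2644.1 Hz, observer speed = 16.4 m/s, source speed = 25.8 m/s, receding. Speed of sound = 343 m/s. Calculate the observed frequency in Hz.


Given values:
  f_s = 2644.1 Hz, v_o = 16.4 m/s, v_s = 25.8 m/s
  Direction: receding
Formula: f_o = f_s * (c - v_o) / (c + v_s)
Numerator: c - v_o = 343 - 16.4 = 326.6
Denominator: c + v_s = 343 + 25.8 = 368.8
f_o = 2644.1 * 326.6 / 368.8 = 2341.55

2341.55 Hz


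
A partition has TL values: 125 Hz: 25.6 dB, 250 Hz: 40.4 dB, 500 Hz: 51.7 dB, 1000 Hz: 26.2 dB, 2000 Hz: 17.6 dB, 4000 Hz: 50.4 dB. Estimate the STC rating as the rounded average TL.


Given TL values at each frequency:
  125 Hz: 25.6 dB
  250 Hz: 40.4 dB
  500 Hz: 51.7 dB
  1000 Hz: 26.2 dB
  2000 Hz: 17.6 dB
  4000 Hz: 50.4 dB
Formula: STC ~ round(average of TL values)
Sum = 25.6 + 40.4 + 51.7 + 26.2 + 17.6 + 50.4 = 211.9
Average = 211.9 / 6 = 35.32
Rounded: 35

35


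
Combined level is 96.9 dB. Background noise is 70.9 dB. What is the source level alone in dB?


Given values:
  L_total = 96.9 dB, L_bg = 70.9 dB
Formula: L_source = 10 * log10(10^(L_total/10) - 10^(L_bg/10))
Convert to linear:
  10^(96.9/10) = 4897788193.6845
  10^(70.9/10) = 12302687.7081
Difference: 4897788193.6845 - 12302687.7081 = 4885485505.9764
L_source = 10 * log10(4885485505.9764) = 96.89

96.89 dB


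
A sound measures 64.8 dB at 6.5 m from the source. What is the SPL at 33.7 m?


Given values:
  SPL1 = 64.8 dB, r1 = 6.5 m, r2 = 33.7 m
Formula: SPL2 = SPL1 - 20 * log10(r2 / r1)
Compute ratio: r2 / r1 = 33.7 / 6.5 = 5.1846
Compute log10: log10(5.1846) = 0.714715
Compute drop: 20 * 0.714715 = 14.2943
SPL2 = 64.8 - 14.2943 = 50.51

50.51 dB


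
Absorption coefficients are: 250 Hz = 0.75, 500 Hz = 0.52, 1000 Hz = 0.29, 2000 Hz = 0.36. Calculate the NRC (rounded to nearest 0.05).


Given values:
  a_250 = 0.75, a_500 = 0.52
  a_1000 = 0.29, a_2000 = 0.36
Formula: NRC = (a250 + a500 + a1000 + a2000) / 4
Sum = 0.75 + 0.52 + 0.29 + 0.36 = 1.92
NRC = 1.92 / 4 = 0.48
Rounded to nearest 0.05: 0.5

0.5


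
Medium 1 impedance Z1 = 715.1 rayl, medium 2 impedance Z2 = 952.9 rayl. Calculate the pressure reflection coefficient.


Given values:
  Z1 = 715.1 rayl, Z2 = 952.9 rayl
Formula: R = (Z2 - Z1) / (Z2 + Z1)
Numerator: Z2 - Z1 = 952.9 - 715.1 = 237.8
Denominator: Z2 + Z1 = 952.9 + 715.1 = 1668.0
R = 237.8 / 1668.0 = 0.1426

0.1426


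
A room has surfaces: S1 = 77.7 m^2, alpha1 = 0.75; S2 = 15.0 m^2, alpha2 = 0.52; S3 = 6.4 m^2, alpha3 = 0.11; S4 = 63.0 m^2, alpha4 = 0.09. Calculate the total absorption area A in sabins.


Given surfaces:
  Surface 1: 77.7 * 0.75 = 58.275
  Surface 2: 15.0 * 0.52 = 7.8
  Surface 3: 6.4 * 0.11 = 0.704
  Surface 4: 63.0 * 0.09 = 5.67
Formula: A = sum(Si * alpha_i)
A = 58.275 + 7.8 + 0.704 + 5.67
A = 72.45

72.45 sabins


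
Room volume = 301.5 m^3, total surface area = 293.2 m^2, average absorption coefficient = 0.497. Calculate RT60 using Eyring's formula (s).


Given values:
  V = 301.5 m^3, S = 293.2 m^2, alpha = 0.497
Formula: RT60 = 0.161 * V / (-S * ln(1 - alpha))
Compute ln(1 - 0.497) = ln(0.503) = -0.687165
Denominator: -293.2 * -0.687165 = 201.4768
Numerator: 0.161 * 301.5 = 48.5415
RT60 = 48.5415 / 201.4768 = 0.241

0.241 s


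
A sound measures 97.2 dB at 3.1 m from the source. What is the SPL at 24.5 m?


Given values:
  SPL1 = 97.2 dB, r1 = 3.1 m, r2 = 24.5 m
Formula: SPL2 = SPL1 - 20 * log10(r2 / r1)
Compute ratio: r2 / r1 = 24.5 / 3.1 = 7.9032
Compute log10: log10(7.9032) = 0.897803
Compute drop: 20 * 0.897803 = 17.9561
SPL2 = 97.2 - 17.9561 = 79.24

79.24 dB


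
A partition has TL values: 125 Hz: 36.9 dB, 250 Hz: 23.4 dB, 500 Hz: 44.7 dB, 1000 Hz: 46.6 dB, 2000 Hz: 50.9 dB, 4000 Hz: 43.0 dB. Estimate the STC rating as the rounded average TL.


Given TL values at each frequency:
  125 Hz: 36.9 dB
  250 Hz: 23.4 dB
  500 Hz: 44.7 dB
  1000 Hz: 46.6 dB
  2000 Hz: 50.9 dB
  4000 Hz: 43.0 dB
Formula: STC ~ round(average of TL values)
Sum = 36.9 + 23.4 + 44.7 + 46.6 + 50.9 + 43.0 = 245.5
Average = 245.5 / 6 = 40.92
Rounded: 41

41


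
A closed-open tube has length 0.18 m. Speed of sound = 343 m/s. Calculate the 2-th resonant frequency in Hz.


Given values:
  Tube type: closed-open, L = 0.18 m, c = 343 m/s, n = 2
Formula: f_n = (2n - 1) * c / (4 * L)
Compute 2n - 1 = 2*2 - 1 = 3
Compute 4 * L = 4 * 0.18 = 0.72
f = 3 * 343 / 0.72
f = 1429.17

1429.17 Hz


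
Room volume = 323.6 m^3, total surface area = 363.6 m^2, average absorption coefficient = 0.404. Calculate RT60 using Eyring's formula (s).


Given values:
  V = 323.6 m^3, S = 363.6 m^2, alpha = 0.404
Formula: RT60 = 0.161 * V / (-S * ln(1 - alpha))
Compute ln(1 - 0.404) = ln(0.596) = -0.517515
Denominator: -363.6 * -0.517515 = 188.1685
Numerator: 0.161 * 323.6 = 52.0996
RT60 = 52.0996 / 188.1685 = 0.277

0.277 s


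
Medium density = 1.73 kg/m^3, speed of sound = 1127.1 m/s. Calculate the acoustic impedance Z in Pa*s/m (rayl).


Given values:
  rho = 1.73 kg/m^3
  c = 1127.1 m/s
Formula: Z = rho * c
Z = 1.73 * 1127.1
Z = 1949.88

1949.88 rayl


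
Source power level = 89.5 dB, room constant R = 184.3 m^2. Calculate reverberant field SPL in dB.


Given values:
  Lw = 89.5 dB, R = 184.3 m^2
Formula: SPL = Lw + 10 * log10(4 / R)
Compute 4 / R = 4 / 184.3 = 0.021704
Compute 10 * log10(0.021704) = -16.6346
SPL = 89.5 + (-16.6346) = 72.87

72.87 dB


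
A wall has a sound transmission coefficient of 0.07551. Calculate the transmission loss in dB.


Given values:
  tau = 0.07551
Formula: TL = 10 * log10(1 / tau)
Compute 1 / tau = 1 / 0.07551 = 13.2433
Compute log10(13.2433) = 1.121996
TL = 10 * 1.121996 = 11.22

11.22 dB


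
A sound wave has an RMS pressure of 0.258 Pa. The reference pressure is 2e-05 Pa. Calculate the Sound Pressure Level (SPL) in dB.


Given values:
  p = 0.258 Pa
  p_ref = 2e-05 Pa
Formula: SPL = 20 * log10(p / p_ref)
Compute ratio: p / p_ref = 0.258 / 2e-05 = 12900
Compute log10: log10(12900) = 4.11059
Multiply: SPL = 20 * 4.11059 = 82.21

82.21 dB


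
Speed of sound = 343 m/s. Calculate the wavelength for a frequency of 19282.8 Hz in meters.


Given values:
  c = 343 m/s, f = 19282.8 Hz
Formula: lambda = c / f
lambda = 343 / 19282.8
lambda = 0.0178

0.0178 m


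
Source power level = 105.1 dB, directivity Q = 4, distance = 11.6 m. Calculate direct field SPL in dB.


Given values:
  Lw = 105.1 dB, Q = 4, r = 11.6 m
Formula: SPL = Lw + 10 * log10(Q / (4 * pi * r^2))
Compute 4 * pi * r^2 = 4 * pi * 11.6^2 = 1690.9308
Compute Q / denom = 4 / 1690.9308 = 0.00236556
Compute 10 * log10(0.00236556) = -26.2607
SPL = 105.1 + (-26.2607) = 78.84

78.84 dB


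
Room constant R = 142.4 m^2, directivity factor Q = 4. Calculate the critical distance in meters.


Given values:
  R = 142.4 m^2, Q = 4
Formula: d_c = 0.141 * sqrt(Q * R)
Compute Q * R = 4 * 142.4 = 569.6
Compute sqrt(569.6) = 23.8663
d_c = 0.141 * 23.8663 = 3.365

3.365 m


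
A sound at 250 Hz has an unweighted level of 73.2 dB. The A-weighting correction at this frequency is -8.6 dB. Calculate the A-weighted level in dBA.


Given values:
  SPL = 73.2 dB
  A-weighting at 250 Hz = -8.6 dB
Formula: L_A = SPL + A_weight
L_A = 73.2 + (-8.6)
L_A = 64.6

64.6 dBA


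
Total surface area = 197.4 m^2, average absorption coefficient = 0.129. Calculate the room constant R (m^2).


Given values:
  S = 197.4 m^2, alpha = 0.129
Formula: R = S * alpha / (1 - alpha)
Numerator: 197.4 * 0.129 = 25.4646
Denominator: 1 - 0.129 = 0.871
R = 25.4646 / 0.871 = 29.24

29.24 m^2


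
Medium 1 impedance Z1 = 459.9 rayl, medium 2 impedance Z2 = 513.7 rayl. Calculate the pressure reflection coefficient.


Given values:
  Z1 = 459.9 rayl, Z2 = 513.7 rayl
Formula: R = (Z2 - Z1) / (Z2 + Z1)
Numerator: Z2 - Z1 = 513.7 - 459.9 = 53.8
Denominator: Z2 + Z1 = 513.7 + 459.9 = 973.6
R = 53.8 / 973.6 = 0.0553

0.0553


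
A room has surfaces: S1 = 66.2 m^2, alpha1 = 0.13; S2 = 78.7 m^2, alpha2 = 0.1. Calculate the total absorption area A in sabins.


Given surfaces:
  Surface 1: 66.2 * 0.13 = 8.606
  Surface 2: 78.7 * 0.1 = 7.87
Formula: A = sum(Si * alpha_i)
A = 8.606 + 7.87
A = 16.48

16.48 sabins


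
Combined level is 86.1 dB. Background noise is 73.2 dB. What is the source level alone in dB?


Given values:
  L_total = 86.1 dB, L_bg = 73.2 dB
Formula: L_source = 10 * log10(10^(L_total/10) - 10^(L_bg/10))
Convert to linear:
  10^(86.1/10) = 407380277.8041
  10^(73.2/10) = 20892961.3085
Difference: 407380277.8041 - 20892961.3085 = 386487316.4956
L_source = 10 * log10(386487316.4956) = 85.87

85.87 dB


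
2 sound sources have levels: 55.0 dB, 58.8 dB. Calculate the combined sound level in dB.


Formula: L_total = 10 * log10( sum(10^(Li/10)) )
  Source 1: 10^(55.0/10) = 316227.766
  Source 2: 10^(58.8/10) = 758577.575
Sum of linear values = 1074805.341
L_total = 10 * log10(1074805.341) = 60.31

60.31 dB


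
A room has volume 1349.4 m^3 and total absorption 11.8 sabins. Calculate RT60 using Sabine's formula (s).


Given values:
  V = 1349.4 m^3
  A = 11.8 sabins
Formula: RT60 = 0.161 * V / A
Numerator: 0.161 * 1349.4 = 217.2534
RT60 = 217.2534 / 11.8 = 18.411

18.411 s


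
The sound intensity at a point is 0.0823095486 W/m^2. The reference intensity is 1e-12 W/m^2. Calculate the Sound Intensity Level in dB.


Given values:
  I = 0.0823095486 W/m^2
  I_ref = 1e-12 W/m^2
Formula: SIL = 10 * log10(I / I_ref)
Compute ratio: I / I_ref = 82309548600
Compute log10: log10(82309548600) = 10.91545
Multiply: SIL = 10 * 10.91545 = 109.15

109.15 dB


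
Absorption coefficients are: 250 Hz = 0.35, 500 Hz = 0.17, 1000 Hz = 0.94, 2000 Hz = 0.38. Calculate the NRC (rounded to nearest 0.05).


Given values:
  a_250 = 0.35, a_500 = 0.17
  a_1000 = 0.94, a_2000 = 0.38
Formula: NRC = (a250 + a500 + a1000 + a2000) / 4
Sum = 0.35 + 0.17 + 0.94 + 0.38 = 1.84
NRC = 1.84 / 4 = 0.46
Rounded to nearest 0.05: 0.45

0.45


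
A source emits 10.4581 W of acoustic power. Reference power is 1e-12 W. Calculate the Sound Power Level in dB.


Given values:
  W = 10.4581 W
  W_ref = 1e-12 W
Formula: SWL = 10 * log10(W / W_ref)
Compute ratio: W / W_ref = 10458100000000
Compute log10: log10(10458100000000) = 13.019453
Multiply: SWL = 10 * 13.019453 = 130.19

130.19 dB


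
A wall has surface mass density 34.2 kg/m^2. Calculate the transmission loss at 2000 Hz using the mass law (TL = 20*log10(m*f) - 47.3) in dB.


Given values:
  m = 34.2 kg/m^2, f = 2000 Hz
Formula: TL = 20 * log10(m * f) - 47.3
Compute m * f = 34.2 * 2000 = 68400.0
Compute log10(68400.0) = 4.835056
Compute 20 * 4.835056 = 96.7011
TL = 96.7011 - 47.3 = 49.4

49.4 dB


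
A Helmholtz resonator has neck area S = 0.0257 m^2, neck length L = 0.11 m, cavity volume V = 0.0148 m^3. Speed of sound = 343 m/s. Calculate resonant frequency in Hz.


Given values:
  S = 0.0257 m^2, L = 0.11 m, V = 0.0148 m^3, c = 343 m/s
Formula: f = (c / (2*pi)) * sqrt(S / (V * L))
Compute V * L = 0.0148 * 0.11 = 0.001628
Compute S / (V * L) = 0.0257 / 0.001628 = 15.7862
Compute sqrt(15.7862) = 3.973185
Compute c / (2*pi) = 343 / 6.283185 = 54.590148
f = 54.590148 * 3.973185 = 216.9

216.9 Hz


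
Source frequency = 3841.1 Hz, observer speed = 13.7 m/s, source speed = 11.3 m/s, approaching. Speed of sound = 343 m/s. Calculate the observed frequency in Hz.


Given values:
  f_s = 3841.1 Hz, v_o = 13.7 m/s, v_s = 11.3 m/s
  Direction: approaching
Formula: f_o = f_s * (c + v_o) / (c - v_s)
Numerator: c + v_o = 343 + 13.7 = 356.7
Denominator: c - v_s = 343 - 11.3 = 331.7
f_o = 3841.1 * 356.7 / 331.7 = 4130.6

4130.6 Hz


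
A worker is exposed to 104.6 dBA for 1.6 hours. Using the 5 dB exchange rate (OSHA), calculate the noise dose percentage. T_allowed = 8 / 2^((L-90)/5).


Given values:
  L = 104.6 dBA, T = 1.6 hours
Formula: T_allowed = 8 / 2^((L - 90) / 5)
Compute exponent: (104.6 - 90) / 5 = 2.92
Compute 2^(2.92) = 7.568461
T_allowed = 8 / 7.568461 = 1.057018 hours
Dose = (T / T_allowed) * 100
Dose = (1.6 / 1.057018) * 100 = 151.37

151.37 %


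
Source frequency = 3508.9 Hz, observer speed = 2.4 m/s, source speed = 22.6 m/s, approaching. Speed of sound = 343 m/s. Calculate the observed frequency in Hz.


Given values:
  f_s = 3508.9 Hz, v_o = 2.4 m/s, v_s = 22.6 m/s
  Direction: approaching
Formula: f_o = f_s * (c + v_o) / (c - v_s)
Numerator: c + v_o = 343 + 2.4 = 345.4
Denominator: c - v_s = 343 - 22.6 = 320.4
f_o = 3508.9 * 345.4 / 320.4 = 3782.69

3782.69 Hz


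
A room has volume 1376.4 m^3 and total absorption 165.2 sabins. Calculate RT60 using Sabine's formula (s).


Given values:
  V = 1376.4 m^3
  A = 165.2 sabins
Formula: RT60 = 0.161 * V / A
Numerator: 0.161 * 1376.4 = 221.6004
RT60 = 221.6004 / 165.2 = 1.341

1.341 s


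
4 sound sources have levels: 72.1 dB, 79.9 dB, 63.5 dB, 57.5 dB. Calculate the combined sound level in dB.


Formula: L_total = 10 * log10( sum(10^(Li/10)) )
  Source 1: 10^(72.1/10) = 16218100.9736
  Source 2: 10^(79.9/10) = 97723722.0956
  Source 3: 10^(63.5/10) = 2238721.1386
  Source 4: 10^(57.5/10) = 562341.3252
Sum of linear values = 116742885.533
L_total = 10 * log10(116742885.533) = 80.67

80.67 dB


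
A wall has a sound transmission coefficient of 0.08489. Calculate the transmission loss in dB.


Given values:
  tau = 0.08489
Formula: TL = 10 * log10(1 / tau)
Compute 1 / tau = 1 / 0.08489 = 11.78
Compute log10(11.78) = 1.071145
TL = 10 * 1.071145 = 10.71

10.71 dB


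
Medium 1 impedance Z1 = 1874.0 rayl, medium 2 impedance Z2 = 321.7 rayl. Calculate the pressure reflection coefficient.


Given values:
  Z1 = 1874.0 rayl, Z2 = 321.7 rayl
Formula: R = (Z2 - Z1) / (Z2 + Z1)
Numerator: Z2 - Z1 = 321.7 - 1874.0 = -1552.3
Denominator: Z2 + Z1 = 321.7 + 1874.0 = 2195.7
R = -1552.3 / 2195.7 = -0.707

-0.707


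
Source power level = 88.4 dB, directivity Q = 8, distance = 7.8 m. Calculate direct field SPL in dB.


Given values:
  Lw = 88.4 dB, Q = 8, r = 7.8 m
Formula: SPL = Lw + 10 * log10(Q / (4 * pi * r^2))
Compute 4 * pi * r^2 = 4 * pi * 7.8^2 = 764.538
Compute Q / denom = 8 / 764.538 = 0.01046384
Compute 10 * log10(0.01046384) = -19.8031
SPL = 88.4 + (-19.8031) = 68.6

68.6 dB


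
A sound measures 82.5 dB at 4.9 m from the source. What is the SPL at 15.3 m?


Given values:
  SPL1 = 82.5 dB, r1 = 4.9 m, r2 = 15.3 m
Formula: SPL2 = SPL1 - 20 * log10(r2 / r1)
Compute ratio: r2 / r1 = 15.3 / 4.9 = 3.1224
Compute log10: log10(3.1224) = 0.494489
Compute drop: 20 * 0.494489 = 9.8898
SPL2 = 82.5 - 9.8898 = 72.61

72.61 dB


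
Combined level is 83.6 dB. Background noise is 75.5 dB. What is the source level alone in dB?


Given values:
  L_total = 83.6 dB, L_bg = 75.5 dB
Formula: L_source = 10 * log10(10^(L_total/10) - 10^(L_bg/10))
Convert to linear:
  10^(83.6/10) = 229086765.2768
  10^(75.5/10) = 35481338.9234
Difference: 229086765.2768 - 35481338.9234 = 193605426.3534
L_source = 10 * log10(193605426.3534) = 82.87

82.87 dB


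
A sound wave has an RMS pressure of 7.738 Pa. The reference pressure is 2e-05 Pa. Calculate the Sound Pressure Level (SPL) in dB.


Given values:
  p = 7.738 Pa
  p_ref = 2e-05 Pa
Formula: SPL = 20 * log10(p / p_ref)
Compute ratio: p / p_ref = 7.738 / 2e-05 = 386900
Compute log10: log10(386900) = 5.587599
Multiply: SPL = 20 * 5.587599 = 111.75

111.75 dB


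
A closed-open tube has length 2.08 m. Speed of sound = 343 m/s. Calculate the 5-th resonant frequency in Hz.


Given values:
  Tube type: closed-open, L = 2.08 m, c = 343 m/s, n = 5
Formula: f_n = (2n - 1) * c / (4 * L)
Compute 2n - 1 = 2*5 - 1 = 9
Compute 4 * L = 4 * 2.08 = 8.32
f = 9 * 343 / 8.32
f = 371.03

371.03 Hz


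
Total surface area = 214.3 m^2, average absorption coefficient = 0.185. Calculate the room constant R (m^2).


Given values:
  S = 214.3 m^2, alpha = 0.185
Formula: R = S * alpha / (1 - alpha)
Numerator: 214.3 * 0.185 = 39.6455
Denominator: 1 - 0.185 = 0.815
R = 39.6455 / 0.815 = 48.64

48.64 m^2


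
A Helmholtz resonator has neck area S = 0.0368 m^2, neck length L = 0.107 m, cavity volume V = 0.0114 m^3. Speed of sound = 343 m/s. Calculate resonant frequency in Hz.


Given values:
  S = 0.0368 m^2, L = 0.107 m, V = 0.0114 m^3, c = 343 m/s
Formula: f = (c / (2*pi)) * sqrt(S / (V * L))
Compute V * L = 0.0114 * 0.107 = 0.0012198
Compute S / (V * L) = 0.0368 / 0.0012198 = 30.1689
Compute sqrt(30.1689) = 5.492622
Compute c / (2*pi) = 343 / 6.283185 = 54.590148
f = 54.590148 * 5.492622 = 299.84

299.84 Hz


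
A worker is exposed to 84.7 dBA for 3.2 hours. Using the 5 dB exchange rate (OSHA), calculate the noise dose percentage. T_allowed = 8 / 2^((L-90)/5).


Given values:
  L = 84.7 dBA, T = 3.2 hours
Formula: T_allowed = 8 / 2^((L - 90) / 5)
Compute exponent: (84.7 - 90) / 5 = -1.06
Compute 2^(-1.06) = 0.479632
T_allowed = 8 / 0.479632 = 16.679454 hours
Dose = (T / T_allowed) * 100
Dose = (3.2 / 16.679454) * 100 = 19.19

19.19 %


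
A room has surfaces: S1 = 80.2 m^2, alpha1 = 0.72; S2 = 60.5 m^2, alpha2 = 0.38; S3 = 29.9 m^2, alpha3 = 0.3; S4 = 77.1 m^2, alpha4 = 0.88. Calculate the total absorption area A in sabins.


Given surfaces:
  Surface 1: 80.2 * 0.72 = 57.744
  Surface 2: 60.5 * 0.38 = 22.99
  Surface 3: 29.9 * 0.3 = 8.97
  Surface 4: 77.1 * 0.88 = 67.848
Formula: A = sum(Si * alpha_i)
A = 57.744 + 22.99 + 8.97 + 67.848
A = 157.55

157.55 sabins


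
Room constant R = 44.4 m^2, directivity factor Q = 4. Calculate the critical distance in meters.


Given values:
  R = 44.4 m^2, Q = 4
Formula: d_c = 0.141 * sqrt(Q * R)
Compute Q * R = 4 * 44.4 = 177.6
Compute sqrt(177.6) = 13.3267
d_c = 0.141 * 13.3267 = 1.879

1.879 m


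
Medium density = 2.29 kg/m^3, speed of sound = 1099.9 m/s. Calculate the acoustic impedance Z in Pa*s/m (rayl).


Given values:
  rho = 2.29 kg/m^3
  c = 1099.9 m/s
Formula: Z = rho * c
Z = 2.29 * 1099.9
Z = 2518.77

2518.77 rayl


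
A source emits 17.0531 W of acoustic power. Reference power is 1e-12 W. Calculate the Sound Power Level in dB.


Given values:
  W = 17.0531 W
  W_ref = 1e-12 W
Formula: SWL = 10 * log10(W / W_ref)
Compute ratio: W / W_ref = 17053100000000
Compute log10: log10(17053100000000) = 13.231803
Multiply: SWL = 10 * 13.231803 = 132.32

132.32 dB


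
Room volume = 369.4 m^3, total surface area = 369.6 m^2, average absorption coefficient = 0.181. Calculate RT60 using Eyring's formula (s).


Given values:
  V = 369.4 m^3, S = 369.6 m^2, alpha = 0.181
Formula: RT60 = 0.161 * V / (-S * ln(1 - alpha))
Compute ln(1 - 0.181) = ln(0.819) = -0.199671
Denominator: -369.6 * -0.199671 = 73.7984
Numerator: 0.161 * 369.4 = 59.4734
RT60 = 59.4734 / 73.7984 = 0.806

0.806 s


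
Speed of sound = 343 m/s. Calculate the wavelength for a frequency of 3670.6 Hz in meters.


Given values:
  c = 343 m/s, f = 3670.6 Hz
Formula: lambda = c / f
lambda = 343 / 3670.6
lambda = 0.0934

0.0934 m


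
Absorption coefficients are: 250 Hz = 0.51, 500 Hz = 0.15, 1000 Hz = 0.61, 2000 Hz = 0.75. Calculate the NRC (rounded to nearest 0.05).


Given values:
  a_250 = 0.51, a_500 = 0.15
  a_1000 = 0.61, a_2000 = 0.75
Formula: NRC = (a250 + a500 + a1000 + a2000) / 4
Sum = 0.51 + 0.15 + 0.61 + 0.75 = 2.02
NRC = 2.02 / 4 = 0.505
Rounded to nearest 0.05: 0.5

0.5


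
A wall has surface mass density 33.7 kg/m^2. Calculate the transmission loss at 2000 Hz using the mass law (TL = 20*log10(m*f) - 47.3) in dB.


Given values:
  m = 33.7 kg/m^2, f = 2000 Hz
Formula: TL = 20 * log10(m * f) - 47.3
Compute m * f = 33.7 * 2000 = 67400.0
Compute log10(67400.0) = 4.82866
Compute 20 * 4.82866 = 96.5732
TL = 96.5732 - 47.3 = 49.27

49.27 dB


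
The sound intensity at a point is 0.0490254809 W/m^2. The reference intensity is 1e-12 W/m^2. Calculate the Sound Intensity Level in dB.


Given values:
  I = 0.0490254809 W/m^2
  I_ref = 1e-12 W/m^2
Formula: SIL = 10 * log10(I / I_ref)
Compute ratio: I / I_ref = 49025480900
Compute log10: log10(49025480900) = 10.690422
Multiply: SIL = 10 * 10.690422 = 106.9

106.9 dB


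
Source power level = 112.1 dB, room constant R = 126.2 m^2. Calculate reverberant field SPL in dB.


Given values:
  Lw = 112.1 dB, R = 126.2 m^2
Formula: SPL = Lw + 10 * log10(4 / R)
Compute 4 / R = 4 / 126.2 = 0.031696
Compute 10 * log10(0.031696) = -14.99
SPL = 112.1 + (-14.99) = 97.11

97.11 dB


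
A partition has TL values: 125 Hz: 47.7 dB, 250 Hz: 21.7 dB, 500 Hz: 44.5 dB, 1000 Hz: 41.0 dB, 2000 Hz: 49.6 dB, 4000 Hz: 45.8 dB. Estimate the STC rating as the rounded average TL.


Given TL values at each frequency:
  125 Hz: 47.7 dB
  250 Hz: 21.7 dB
  500 Hz: 44.5 dB
  1000 Hz: 41.0 dB
  2000 Hz: 49.6 dB
  4000 Hz: 45.8 dB
Formula: STC ~ round(average of TL values)
Sum = 47.7 + 21.7 + 44.5 + 41.0 + 49.6 + 45.8 = 250.3
Average = 250.3 / 6 = 41.72
Rounded: 42

42


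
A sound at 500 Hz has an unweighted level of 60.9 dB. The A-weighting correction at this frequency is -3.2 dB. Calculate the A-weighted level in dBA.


Given values:
  SPL = 60.9 dB
  A-weighting at 500 Hz = -3.2 dB
Formula: L_A = SPL + A_weight
L_A = 60.9 + (-3.2)
L_A = 57.7

57.7 dBA


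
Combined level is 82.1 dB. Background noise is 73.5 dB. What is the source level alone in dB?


Given values:
  L_total = 82.1 dB, L_bg = 73.5 dB
Formula: L_source = 10 * log10(10^(L_total/10) - 10^(L_bg/10))
Convert to linear:
  10^(82.1/10) = 162181009.7359
  10^(73.5/10) = 22387211.3857
Difference: 162181009.7359 - 22387211.3857 = 139793798.3502
L_source = 10 * log10(139793798.3502) = 81.45

81.45 dB


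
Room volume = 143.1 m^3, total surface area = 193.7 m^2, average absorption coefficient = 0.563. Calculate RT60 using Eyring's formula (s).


Given values:
  V = 143.1 m^3, S = 193.7 m^2, alpha = 0.563
Formula: RT60 = 0.161 * V / (-S * ln(1 - alpha))
Compute ln(1 - 0.563) = ln(0.437) = -0.827822
Denominator: -193.7 * -0.827822 = 160.3491
Numerator: 0.161 * 143.1 = 23.0391
RT60 = 23.0391 / 160.3491 = 0.144

0.144 s


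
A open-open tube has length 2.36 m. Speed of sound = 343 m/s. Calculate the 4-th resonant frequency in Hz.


Given values:
  Tube type: open-open, L = 2.36 m, c = 343 m/s, n = 4
Formula: f_n = n * c / (2 * L)
Compute 2 * L = 2 * 2.36 = 4.72
f = 4 * 343 / 4.72
f = 290.68

290.68 Hz


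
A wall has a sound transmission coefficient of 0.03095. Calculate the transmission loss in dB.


Given values:
  tau = 0.03095
Formula: TL = 10 * log10(1 / tau)
Compute 1 / tau = 1 / 0.03095 = 32.3102
Compute log10(32.3102) = 1.50934
TL = 10 * 1.50934 = 15.09

15.09 dB


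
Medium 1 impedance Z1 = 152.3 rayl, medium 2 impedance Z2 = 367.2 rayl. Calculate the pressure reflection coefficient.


Given values:
  Z1 = 152.3 rayl, Z2 = 367.2 rayl
Formula: R = (Z2 - Z1) / (Z2 + Z1)
Numerator: Z2 - Z1 = 367.2 - 152.3 = 214.9
Denominator: Z2 + Z1 = 367.2 + 152.3 = 519.5
R = 214.9 / 519.5 = 0.4137

0.4137


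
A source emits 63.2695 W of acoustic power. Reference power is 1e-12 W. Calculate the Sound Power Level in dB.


Given values:
  W = 63.2695 W
  W_ref = 1e-12 W
Formula: SWL = 10 * log10(W / W_ref)
Compute ratio: W / W_ref = 63269500000000
Compute log10: log10(63269500000000) = 13.801194
Multiply: SWL = 10 * 13.801194 = 138.01

138.01 dB


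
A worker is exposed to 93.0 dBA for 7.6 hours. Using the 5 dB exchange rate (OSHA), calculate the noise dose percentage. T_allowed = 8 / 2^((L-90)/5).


Given values:
  L = 93.0 dBA, T = 7.6 hours
Formula: T_allowed = 8 / 2^((L - 90) / 5)
Compute exponent: (93.0 - 90) / 5 = 0.6
Compute 2^(0.6) = 1.515717
T_allowed = 8 / 1.515717 = 5.27803 hours
Dose = (T / T_allowed) * 100
Dose = (7.6 / 5.27803) * 100 = 143.99

143.99 %


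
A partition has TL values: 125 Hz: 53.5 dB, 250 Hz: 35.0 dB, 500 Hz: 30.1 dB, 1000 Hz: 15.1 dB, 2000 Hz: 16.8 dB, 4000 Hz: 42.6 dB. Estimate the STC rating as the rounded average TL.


Given TL values at each frequency:
  125 Hz: 53.5 dB
  250 Hz: 35.0 dB
  500 Hz: 30.1 dB
  1000 Hz: 15.1 dB
  2000 Hz: 16.8 dB
  4000 Hz: 42.6 dB
Formula: STC ~ round(average of TL values)
Sum = 53.5 + 35.0 + 30.1 + 15.1 + 16.8 + 42.6 = 193.1
Average = 193.1 / 6 = 32.18
Rounded: 32

32


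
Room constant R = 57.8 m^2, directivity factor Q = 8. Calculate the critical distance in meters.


Given values:
  R = 57.8 m^2, Q = 8
Formula: d_c = 0.141 * sqrt(Q * R)
Compute Q * R = 8 * 57.8 = 462.4
Compute sqrt(462.4) = 21.5035
d_c = 0.141 * 21.5035 = 3.032

3.032 m


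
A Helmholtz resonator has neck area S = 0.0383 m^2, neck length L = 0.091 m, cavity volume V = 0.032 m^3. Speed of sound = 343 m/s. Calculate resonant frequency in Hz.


Given values:
  S = 0.0383 m^2, L = 0.091 m, V = 0.032 m^3, c = 343 m/s
Formula: f = (c / (2*pi)) * sqrt(S / (V * L))
Compute V * L = 0.032 * 0.091 = 0.002912
Compute S / (V * L) = 0.0383 / 0.002912 = 13.1525
Compute sqrt(13.1525) = 3.626638
Compute c / (2*pi) = 343 / 6.283185 = 54.590148
f = 54.590148 * 3.626638 = 197.98

197.98 Hz


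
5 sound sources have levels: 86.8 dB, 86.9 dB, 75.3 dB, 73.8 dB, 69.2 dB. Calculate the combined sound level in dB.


Formula: L_total = 10 * log10( sum(10^(Li/10)) )
  Source 1: 10^(86.8/10) = 478630092.3226
  Source 2: 10^(86.9/10) = 489778819.3684
  Source 3: 10^(75.3/10) = 33884415.6139
  Source 4: 10^(73.8/10) = 23988329.1902
  Source 5: 10^(69.2/10) = 8317637.711
Sum of linear values = 1034599294.2061
L_total = 10 * log10(1034599294.2061) = 90.15

90.15 dB


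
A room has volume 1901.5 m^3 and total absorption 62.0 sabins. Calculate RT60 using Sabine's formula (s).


Given values:
  V = 1901.5 m^3
  A = 62.0 sabins
Formula: RT60 = 0.161 * V / A
Numerator: 0.161 * 1901.5 = 306.1415
RT60 = 306.1415 / 62.0 = 4.938

4.938 s


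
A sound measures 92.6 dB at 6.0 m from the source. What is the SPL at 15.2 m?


Given values:
  SPL1 = 92.6 dB, r1 = 6.0 m, r2 = 15.2 m
Formula: SPL2 = SPL1 - 20 * log10(r2 / r1)
Compute ratio: r2 / r1 = 15.2 / 6.0 = 2.5333
Compute log10: log10(2.5333) = 0.403687
Compute drop: 20 * 0.403687 = 8.0737
SPL2 = 92.6 - 8.0737 = 84.53

84.53 dB


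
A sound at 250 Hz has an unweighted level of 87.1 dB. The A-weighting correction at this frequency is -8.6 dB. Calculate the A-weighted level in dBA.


Given values:
  SPL = 87.1 dB
  A-weighting at 250 Hz = -8.6 dB
Formula: L_A = SPL + A_weight
L_A = 87.1 + (-8.6)
L_A = 78.5

78.5 dBA


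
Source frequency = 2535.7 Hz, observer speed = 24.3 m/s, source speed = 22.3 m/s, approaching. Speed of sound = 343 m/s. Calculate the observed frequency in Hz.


Given values:
  f_s = 2535.7 Hz, v_o = 24.3 m/s, v_s = 22.3 m/s
  Direction: approaching
Formula: f_o = f_s * (c + v_o) / (c - v_s)
Numerator: c + v_o = 343 + 24.3 = 367.3
Denominator: c - v_s = 343 - 22.3 = 320.7
f_o = 2535.7 * 367.3 / 320.7 = 2904.16

2904.16 Hz


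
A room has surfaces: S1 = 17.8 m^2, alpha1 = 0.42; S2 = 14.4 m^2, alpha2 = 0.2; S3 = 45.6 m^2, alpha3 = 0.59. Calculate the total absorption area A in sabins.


Given surfaces:
  Surface 1: 17.8 * 0.42 = 7.476
  Surface 2: 14.4 * 0.2 = 2.88
  Surface 3: 45.6 * 0.59 = 26.904
Formula: A = sum(Si * alpha_i)
A = 7.476 + 2.88 + 26.904
A = 37.26

37.26 sabins


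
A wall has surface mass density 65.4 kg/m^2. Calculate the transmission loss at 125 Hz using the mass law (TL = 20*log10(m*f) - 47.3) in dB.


Given values:
  m = 65.4 kg/m^2, f = 125 Hz
Formula: TL = 20 * log10(m * f) - 47.3
Compute m * f = 65.4 * 125 = 8175.0
Compute log10(8175.0) = 3.912488
Compute 20 * 3.912488 = 78.2498
TL = 78.2498 - 47.3 = 30.95

30.95 dB


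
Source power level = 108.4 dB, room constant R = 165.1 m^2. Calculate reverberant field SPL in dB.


Given values:
  Lw = 108.4 dB, R = 165.1 m^2
Formula: SPL = Lw + 10 * log10(4 / R)
Compute 4 / R = 4 / 165.1 = 0.024228
Compute 10 * log10(0.024228) = -16.1568
SPL = 108.4 + (-16.1568) = 92.24

92.24 dB


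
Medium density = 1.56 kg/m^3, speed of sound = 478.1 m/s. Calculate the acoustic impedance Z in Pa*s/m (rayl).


Given values:
  rho = 1.56 kg/m^3
  c = 478.1 m/s
Formula: Z = rho * c
Z = 1.56 * 478.1
Z = 745.84

745.84 rayl


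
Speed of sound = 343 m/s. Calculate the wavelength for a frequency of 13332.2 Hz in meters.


Given values:
  c = 343 m/s, f = 13332.2 Hz
Formula: lambda = c / f
lambda = 343 / 13332.2
lambda = 0.0257

0.0257 m


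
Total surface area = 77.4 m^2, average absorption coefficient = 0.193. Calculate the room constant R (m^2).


Given values:
  S = 77.4 m^2, alpha = 0.193
Formula: R = S * alpha / (1 - alpha)
Numerator: 77.4 * 0.193 = 14.9382
Denominator: 1 - 0.193 = 0.807
R = 14.9382 / 0.807 = 18.51

18.51 m^2


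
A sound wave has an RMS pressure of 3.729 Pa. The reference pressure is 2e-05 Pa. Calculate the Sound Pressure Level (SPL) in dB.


Given values:
  p = 3.729 Pa
  p_ref = 2e-05 Pa
Formula: SPL = 20 * log10(p / p_ref)
Compute ratio: p / p_ref = 3.729 / 2e-05 = 186450
Compute log10: log10(186450) = 5.270562
Multiply: SPL = 20 * 5.270562 = 105.41

105.41 dB


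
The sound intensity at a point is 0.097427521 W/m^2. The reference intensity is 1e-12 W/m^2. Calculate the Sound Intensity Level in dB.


Given values:
  I = 0.097427521 W/m^2
  I_ref = 1e-12 W/m^2
Formula: SIL = 10 * log10(I / I_ref)
Compute ratio: I / I_ref = 97427521000
Compute log10: log10(97427521000) = 10.988682
Multiply: SIL = 10 * 10.988682 = 109.89

109.89 dB


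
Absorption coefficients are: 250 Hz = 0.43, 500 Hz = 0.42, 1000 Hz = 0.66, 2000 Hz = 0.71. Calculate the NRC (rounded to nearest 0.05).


Given values:
  a_250 = 0.43, a_500 = 0.42
  a_1000 = 0.66, a_2000 = 0.71
Formula: NRC = (a250 + a500 + a1000 + a2000) / 4
Sum = 0.43 + 0.42 + 0.66 + 0.71 = 2.22
NRC = 2.22 / 4 = 0.555
Rounded to nearest 0.05: 0.55

0.55


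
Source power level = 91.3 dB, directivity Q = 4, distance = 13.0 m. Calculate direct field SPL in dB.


Given values:
  Lw = 91.3 dB, Q = 4, r = 13.0 m
Formula: SPL = Lw + 10 * log10(Q / (4 * pi * r^2))
Compute 4 * pi * r^2 = 4 * pi * 13.0^2 = 2123.7166
Compute Q / denom = 4 / 2123.7166 = 0.00188349
Compute 10 * log10(0.00188349) = -27.2504
SPL = 91.3 + (-27.2504) = 64.05

64.05 dB


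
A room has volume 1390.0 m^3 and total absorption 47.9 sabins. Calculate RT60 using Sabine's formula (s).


Given values:
  V = 1390.0 m^3
  A = 47.9 sabins
Formula: RT60 = 0.161 * V / A
Numerator: 0.161 * 1390.0 = 223.79
RT60 = 223.79 / 47.9 = 4.672

4.672 s


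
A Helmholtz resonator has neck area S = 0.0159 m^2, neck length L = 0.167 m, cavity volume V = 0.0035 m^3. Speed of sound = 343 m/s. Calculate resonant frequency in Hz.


Given values:
  S = 0.0159 m^2, L = 0.167 m, V = 0.0035 m^3, c = 343 m/s
Formula: f = (c / (2*pi)) * sqrt(S / (V * L))
Compute V * L = 0.0035 * 0.167 = 0.0005845
Compute S / (V * L) = 0.0159 / 0.0005845 = 27.2027
Compute sqrt(27.2027) = 5.215621
Compute c / (2*pi) = 343 / 6.283185 = 54.590148
f = 54.590148 * 5.215621 = 284.72

284.72 Hz


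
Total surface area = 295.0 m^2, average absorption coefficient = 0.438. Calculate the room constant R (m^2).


Given values:
  S = 295.0 m^2, alpha = 0.438
Formula: R = S * alpha / (1 - alpha)
Numerator: 295.0 * 0.438 = 129.21
Denominator: 1 - 0.438 = 0.562
R = 129.21 / 0.562 = 229.91

229.91 m^2


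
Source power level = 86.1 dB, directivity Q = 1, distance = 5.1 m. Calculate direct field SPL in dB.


Given values:
  Lw = 86.1 dB, Q = 1, r = 5.1 m
Formula: SPL = Lw + 10 * log10(Q / (4 * pi * r^2))
Compute 4 * pi * r^2 = 4 * pi * 5.1^2 = 326.8513
Compute Q / denom = 1 / 326.8513 = 0.0030595
Compute 10 * log10(0.0030595) = -25.1435
SPL = 86.1 + (-25.1435) = 60.96

60.96 dB


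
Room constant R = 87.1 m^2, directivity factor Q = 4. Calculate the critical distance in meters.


Given values:
  R = 87.1 m^2, Q = 4
Formula: d_c = 0.141 * sqrt(Q * R)
Compute Q * R = 4 * 87.1 = 348.4
Compute sqrt(348.4) = 18.6655
d_c = 0.141 * 18.6655 = 2.632

2.632 m


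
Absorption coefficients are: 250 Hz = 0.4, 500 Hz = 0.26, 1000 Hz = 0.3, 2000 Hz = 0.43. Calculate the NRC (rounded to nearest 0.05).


Given values:
  a_250 = 0.4, a_500 = 0.26
  a_1000 = 0.3, a_2000 = 0.43
Formula: NRC = (a250 + a500 + a1000 + a2000) / 4
Sum = 0.4 + 0.26 + 0.3 + 0.43 = 1.39
NRC = 1.39 / 4 = 0.3475
Rounded to nearest 0.05: 0.35

0.35


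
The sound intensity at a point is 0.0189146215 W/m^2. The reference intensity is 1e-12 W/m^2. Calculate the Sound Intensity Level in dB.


Given values:
  I = 0.0189146215 W/m^2
  I_ref = 1e-12 W/m^2
Formula: SIL = 10 * log10(I / I_ref)
Compute ratio: I / I_ref = 18914621500
Compute log10: log10(18914621500) = 10.276798
Multiply: SIL = 10 * 10.276798 = 102.77

102.77 dB


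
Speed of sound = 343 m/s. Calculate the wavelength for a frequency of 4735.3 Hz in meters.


Given values:
  c = 343 m/s, f = 4735.3 Hz
Formula: lambda = c / f
lambda = 343 / 4735.3
lambda = 0.0724

0.0724 m


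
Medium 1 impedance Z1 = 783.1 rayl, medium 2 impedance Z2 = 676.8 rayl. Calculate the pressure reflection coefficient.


Given values:
  Z1 = 783.1 rayl, Z2 = 676.8 rayl
Formula: R = (Z2 - Z1) / (Z2 + Z1)
Numerator: Z2 - Z1 = 676.8 - 783.1 = -106.3
Denominator: Z2 + Z1 = 676.8 + 783.1 = 1459.9
R = -106.3 / 1459.9 = -0.0728

-0.0728


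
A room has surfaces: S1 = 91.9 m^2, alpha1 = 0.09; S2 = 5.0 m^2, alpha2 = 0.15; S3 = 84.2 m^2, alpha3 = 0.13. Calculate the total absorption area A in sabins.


Given surfaces:
  Surface 1: 91.9 * 0.09 = 8.271
  Surface 2: 5.0 * 0.15 = 0.75
  Surface 3: 84.2 * 0.13 = 10.946
Formula: A = sum(Si * alpha_i)
A = 8.271 + 0.75 + 10.946
A = 19.97

19.97 sabins


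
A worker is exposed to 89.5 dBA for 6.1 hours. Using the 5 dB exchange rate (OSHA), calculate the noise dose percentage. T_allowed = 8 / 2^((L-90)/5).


Given values:
  L = 89.5 dBA, T = 6.1 hours
Formula: T_allowed = 8 / 2^((L - 90) / 5)
Compute exponent: (89.5 - 90) / 5 = -0.1
Compute 2^(-0.1) = 0.933033
T_allowed = 8 / 0.933033 = 8.574188 hours
Dose = (T / T_allowed) * 100
Dose = (6.1 / 8.574188) * 100 = 71.14

71.14 %


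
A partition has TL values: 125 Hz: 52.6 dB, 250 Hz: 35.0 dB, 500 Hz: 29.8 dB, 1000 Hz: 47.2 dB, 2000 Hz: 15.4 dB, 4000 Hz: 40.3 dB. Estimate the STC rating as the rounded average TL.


Given TL values at each frequency:
  125 Hz: 52.6 dB
  250 Hz: 35.0 dB
  500 Hz: 29.8 dB
  1000 Hz: 47.2 dB
  2000 Hz: 15.4 dB
  4000 Hz: 40.3 dB
Formula: STC ~ round(average of TL values)
Sum = 52.6 + 35.0 + 29.8 + 47.2 + 15.4 + 40.3 = 220.3
Average = 220.3 / 6 = 36.72
Rounded: 37

37


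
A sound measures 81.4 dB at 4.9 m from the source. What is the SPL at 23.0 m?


Given values:
  SPL1 = 81.4 dB, r1 = 4.9 m, r2 = 23.0 m
Formula: SPL2 = SPL1 - 20 * log10(r2 / r1)
Compute ratio: r2 / r1 = 23.0 / 4.9 = 4.6939
Compute log10: log10(4.6939) = 0.671534
Compute drop: 20 * 0.671534 = 13.4307
SPL2 = 81.4 - 13.4307 = 67.97

67.97 dB


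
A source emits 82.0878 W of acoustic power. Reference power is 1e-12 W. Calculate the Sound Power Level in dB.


Given values:
  W = 82.0878 W
  W_ref = 1e-12 W
Formula: SWL = 10 * log10(W / W_ref)
Compute ratio: W / W_ref = 82087800000000
Compute log10: log10(82087800000000) = 13.914279
Multiply: SWL = 10 * 13.914279 = 139.14

139.14 dB


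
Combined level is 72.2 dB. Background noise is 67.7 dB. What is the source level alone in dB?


Given values:
  L_total = 72.2 dB, L_bg = 67.7 dB
Formula: L_source = 10 * log10(10^(L_total/10) - 10^(L_bg/10))
Convert to linear:
  10^(72.2/10) = 16595869.0744
  10^(67.7/10) = 5888436.5536
Difference: 16595869.0744 - 5888436.5536 = 10707432.5208
L_source = 10 * log10(10707432.5208) = 70.3

70.3 dB


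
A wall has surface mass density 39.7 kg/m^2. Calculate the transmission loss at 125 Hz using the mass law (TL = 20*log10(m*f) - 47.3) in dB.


Given values:
  m = 39.7 kg/m^2, f = 125 Hz
Formula: TL = 20 * log10(m * f) - 47.3
Compute m * f = 39.7 * 125 = 4962.5
Compute log10(4962.5) = 3.695701
Compute 20 * 3.695701 = 73.914
TL = 73.914 - 47.3 = 26.61

26.61 dB


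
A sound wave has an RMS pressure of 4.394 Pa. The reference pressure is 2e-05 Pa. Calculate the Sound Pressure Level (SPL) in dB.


Given values:
  p = 4.394 Pa
  p_ref = 2e-05 Pa
Formula: SPL = 20 * log10(p / p_ref)
Compute ratio: p / p_ref = 4.394 / 2e-05 = 219700
Compute log10: log10(219700) = 5.34183
Multiply: SPL = 20 * 5.34183 = 106.84

106.84 dB


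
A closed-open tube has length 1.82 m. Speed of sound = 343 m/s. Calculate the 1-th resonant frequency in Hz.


Given values:
  Tube type: closed-open, L = 1.82 m, c = 343 m/s, n = 1
Formula: f_n = (2n - 1) * c / (4 * L)
Compute 2n - 1 = 2*1 - 1 = 1
Compute 4 * L = 4 * 1.82 = 7.28
f = 1 * 343 / 7.28
f = 47.12

47.12 Hz


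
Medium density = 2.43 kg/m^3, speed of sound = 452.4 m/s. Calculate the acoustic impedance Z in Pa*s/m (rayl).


Given values:
  rho = 2.43 kg/m^3
  c = 452.4 m/s
Formula: Z = rho * c
Z = 2.43 * 452.4
Z = 1099.33

1099.33 rayl


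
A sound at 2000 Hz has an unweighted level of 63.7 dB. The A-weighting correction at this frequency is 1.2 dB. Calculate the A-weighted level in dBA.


Given values:
  SPL = 63.7 dB
  A-weighting at 2000 Hz = 1.2 dB
Formula: L_A = SPL + A_weight
L_A = 63.7 + (1.2)
L_A = 64.9

64.9 dBA


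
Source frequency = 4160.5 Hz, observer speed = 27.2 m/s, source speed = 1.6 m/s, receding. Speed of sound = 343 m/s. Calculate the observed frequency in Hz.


Given values:
  f_s = 4160.5 Hz, v_o = 27.2 m/s, v_s = 1.6 m/s
  Direction: receding
Formula: f_o = f_s * (c - v_o) / (c + v_s)
Numerator: c - v_o = 343 - 27.2 = 315.8
Denominator: c + v_s = 343 + 1.6 = 344.6
f_o = 4160.5 * 315.8 / 344.6 = 3812.79

3812.79 Hz


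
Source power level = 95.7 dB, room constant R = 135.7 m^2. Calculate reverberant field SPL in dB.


Given values:
  Lw = 95.7 dB, R = 135.7 m^2
Formula: SPL = Lw + 10 * log10(4 / R)
Compute 4 / R = 4 / 135.7 = 0.029477
Compute 10 * log10(0.029477) = -15.3052
SPL = 95.7 + (-15.3052) = 80.39

80.39 dB


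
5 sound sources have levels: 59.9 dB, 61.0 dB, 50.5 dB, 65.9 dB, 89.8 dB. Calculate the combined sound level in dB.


Formula: L_total = 10 * log10( sum(10^(Li/10)) )
  Source 1: 10^(59.9/10) = 977237.221
  Source 2: 10^(61.0/10) = 1258925.4118
  Source 3: 10^(50.5/10) = 112201.8454
  Source 4: 10^(65.9/10) = 3890451.4499
  Source 5: 10^(89.8/10) = 954992586.0214
Sum of linear values = 961231401.9495
L_total = 10 * log10(961231401.9495) = 89.83

89.83 dB


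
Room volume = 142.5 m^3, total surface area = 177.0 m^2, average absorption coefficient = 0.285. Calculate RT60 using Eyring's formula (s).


Given values:
  V = 142.5 m^3, S = 177.0 m^2, alpha = 0.285
Formula: RT60 = 0.161 * V / (-S * ln(1 - alpha))
Compute ln(1 - 0.285) = ln(0.715) = -0.335473
Denominator: -177.0 * -0.335473 = 59.3787
Numerator: 0.161 * 142.5 = 22.9425
RT60 = 22.9425 / 59.3787 = 0.386

0.386 s
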